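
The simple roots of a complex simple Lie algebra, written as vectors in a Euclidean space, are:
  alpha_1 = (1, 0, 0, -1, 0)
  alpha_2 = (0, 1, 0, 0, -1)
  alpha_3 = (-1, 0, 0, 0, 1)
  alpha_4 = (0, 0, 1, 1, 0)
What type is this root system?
Compute the Cartan integers a_ij = 2(alpha_i, alpha_j)/(alpha_j, alpha_j); the resulting 4x4 Cartan matrix is
[[2, 0, -1, -1], [0, 2, -1, 0], [-1, -1, 2, 0], [-1, 0, 0, 2]].
All simple roots have the same length, so the diagram is simply laced. The associated Dynkin diagram is a chain of 4 nodes with single edges (A_4), so the type is A_4 (the algebra sl(5)).

A4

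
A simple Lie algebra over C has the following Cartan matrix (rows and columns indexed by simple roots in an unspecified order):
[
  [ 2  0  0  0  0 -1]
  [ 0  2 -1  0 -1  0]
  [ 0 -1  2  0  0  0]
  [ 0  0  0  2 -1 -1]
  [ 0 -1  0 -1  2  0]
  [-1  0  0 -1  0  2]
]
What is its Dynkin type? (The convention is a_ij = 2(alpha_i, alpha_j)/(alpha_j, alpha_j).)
type A_6

The matrix has rank 6 with 2's on the diagonal. Reading the off-diagonal entries as Dynkin edges (a single edge where a_ij = a_ji = -1; a double or triple edge where a_ij * a_ji = 2 or 3), the diagram is a chain of 6 nodes with single edges (A_6). One simple-root ordering that puts it in standard form is (alpha_3, alpha_2, alpha_5, alpha_4, alpha_6, alpha_1). So the algebra is type A_6, i.e. sl(7).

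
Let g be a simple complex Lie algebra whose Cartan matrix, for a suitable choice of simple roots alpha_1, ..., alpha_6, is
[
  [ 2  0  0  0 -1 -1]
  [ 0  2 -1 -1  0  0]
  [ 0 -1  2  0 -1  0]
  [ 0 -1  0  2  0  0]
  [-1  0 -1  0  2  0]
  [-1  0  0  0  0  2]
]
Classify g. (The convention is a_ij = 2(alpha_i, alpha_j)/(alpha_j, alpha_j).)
A_6 (sl(7))

The matrix has rank 6 with 2's on the diagonal. Reading the off-diagonal entries as Dynkin edges (a single edge where a_ij = a_ji = -1; a double or triple edge where a_ij * a_ji = 2 or 3), the diagram is a chain of 6 nodes with single edges (A_6). One simple-root ordering that puts it in standard form is (alpha_6, alpha_1, alpha_5, alpha_3, alpha_2, alpha_4). So the algebra is type A_6, i.e. sl(7).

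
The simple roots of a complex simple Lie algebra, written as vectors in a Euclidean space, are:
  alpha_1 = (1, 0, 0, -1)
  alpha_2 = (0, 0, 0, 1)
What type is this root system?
Compute the Cartan integers a_ij = 2(alpha_i, alpha_j)/(alpha_j, alpha_j); the resulting 2x2 Cartan matrix is
[[2, -2], [-1, 2]].
The roots have two lengths (squared-length ratio 2:1); the short ones are alpha_{2}. The associated Dynkin diagram is a chain of 2 nodes with a double edge at one end; the terminal node there is the unique short simple root (B_2), so the type is B_2 (the algebra so(5)).

B_2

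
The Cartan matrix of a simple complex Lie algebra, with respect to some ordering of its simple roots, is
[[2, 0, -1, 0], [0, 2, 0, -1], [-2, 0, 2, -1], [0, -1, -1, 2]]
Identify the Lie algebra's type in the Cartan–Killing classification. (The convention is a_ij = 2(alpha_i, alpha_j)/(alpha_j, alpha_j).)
B4

The matrix has rank 4 with 2's on the diagonal. Reading the off-diagonal entries as Dynkin edges (a single edge where a_ij = a_ji = -1; a double or triple edge where a_ij * a_ji = 2 or 3), the diagram is a chain of 4 nodes with a double edge at one end; the terminal node there is the unique short simple root (B_4). One simple-root ordering that puts it in standard form is (alpha_2, alpha_4, alpha_3, alpha_1). So the algebra is type B_4, i.e. so(9).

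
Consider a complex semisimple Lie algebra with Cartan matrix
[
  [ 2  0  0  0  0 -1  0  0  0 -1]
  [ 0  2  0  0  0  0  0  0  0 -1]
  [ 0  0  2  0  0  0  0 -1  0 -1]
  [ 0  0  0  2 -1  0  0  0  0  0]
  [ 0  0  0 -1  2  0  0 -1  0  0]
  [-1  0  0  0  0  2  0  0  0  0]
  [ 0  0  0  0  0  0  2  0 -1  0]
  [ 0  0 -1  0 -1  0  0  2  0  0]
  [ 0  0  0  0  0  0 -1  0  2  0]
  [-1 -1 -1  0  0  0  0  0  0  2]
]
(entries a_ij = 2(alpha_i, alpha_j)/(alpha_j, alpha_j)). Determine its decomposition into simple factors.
The diagram associated to this matrix has two connected components: the simple roots {alpha_7, alpha_9} form a chain of 2 nodes with single edges (A_2), and {alpha_1, alpha_2, alpha_3, alpha_4, alpha_5, alpha_6, alpha_8, alpha_10} form a chain of 7 nodes with one extra node attached to the third node from one end (E_8). A semisimple Lie algebra decomposes uniquely as the direct sum of simple ideals, one per connected component of its Dynkin diagram, so g ≅ A_2 ⊕ E_8 (dimension 8 + 248 = 256).

type A_2 ⊕ type E_8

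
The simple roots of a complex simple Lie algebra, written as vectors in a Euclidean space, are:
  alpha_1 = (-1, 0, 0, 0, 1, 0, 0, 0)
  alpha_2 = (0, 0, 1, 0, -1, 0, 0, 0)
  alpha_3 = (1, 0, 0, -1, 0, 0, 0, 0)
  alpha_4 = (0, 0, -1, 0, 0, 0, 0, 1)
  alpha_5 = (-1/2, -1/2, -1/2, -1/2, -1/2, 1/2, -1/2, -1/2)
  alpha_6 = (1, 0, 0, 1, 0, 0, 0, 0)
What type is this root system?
type E_6

Compute the Cartan integers a_ij = 2(alpha_i, alpha_j)/(alpha_j, alpha_j); the resulting 6x6 Cartan matrix is
[[2, -1, -1, 0, 0, -1], [-1, 2, 0, -1, 0, 0], [-1, 0, 2, 0, 0, 0], [0, -1, 0, 2, 0, 0], [0, 0, 0, 0, 2, -1], [-1, 0, 0, 0, -1, 2]].
All simple roots have the same length, so the diagram is simply laced. The associated Dynkin diagram is a chain of 5 nodes with one extra node attached to the third node from one end (E_6), so the type is E_6.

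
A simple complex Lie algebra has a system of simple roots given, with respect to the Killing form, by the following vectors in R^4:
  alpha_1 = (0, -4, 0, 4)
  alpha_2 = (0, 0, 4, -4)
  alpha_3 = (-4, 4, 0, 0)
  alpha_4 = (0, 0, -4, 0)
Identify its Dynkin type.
Compute the Cartan integers a_ij = 2(alpha_i, alpha_j)/(alpha_j, alpha_j); the resulting 4x4 Cartan matrix is
[[2, -1, -1, 0], [-1, 2, 0, -2], [-1, 0, 2, 0], [0, -1, 0, 2]].
The roots have two lengths (squared-length ratio 2:1); the short ones are alpha_{4}. The associated Dynkin diagram is a chain of 4 nodes with a double edge at one end; the terminal node there is the unique short simple root (B_4), so the type is B_4 (the algebra so(9)).

B4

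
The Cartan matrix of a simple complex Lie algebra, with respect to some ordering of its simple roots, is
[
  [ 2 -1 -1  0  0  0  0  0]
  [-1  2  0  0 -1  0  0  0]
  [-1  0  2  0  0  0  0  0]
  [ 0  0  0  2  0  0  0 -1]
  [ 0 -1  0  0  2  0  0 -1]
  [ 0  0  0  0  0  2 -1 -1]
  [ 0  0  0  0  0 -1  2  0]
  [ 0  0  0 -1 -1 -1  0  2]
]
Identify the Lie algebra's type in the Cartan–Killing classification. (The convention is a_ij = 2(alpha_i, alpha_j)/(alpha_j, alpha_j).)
The matrix has rank 8 with 2's on the diagonal. Reading the off-diagonal entries as Dynkin edges (a single edge where a_ij = a_ji = -1; a double or triple edge where a_ij * a_ji = 2 or 3), the diagram is a chain of 7 nodes with one extra node attached to the third node from one end (E_8). One simple-root ordering that puts it in standard form is (alpha_7, alpha_4, alpha_6, alpha_8, alpha_5, alpha_2, alpha_1, alpha_3). So the algebra is type E_8.

type E_8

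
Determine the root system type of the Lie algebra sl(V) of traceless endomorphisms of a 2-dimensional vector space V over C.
A_1

This is sl(2), which has dimension 2^2 - 1 = 3 and rank 2 - 1 = 1 (a Cartan subalgebra is the diagonal traceless matrices). In the classification of classical Lie algebras, the special linear algebra sl(n+1) has type A_n; here n = 1, so the Dynkin diagram is a chain of 1 nodes with single edges (A_1). Hence the type is A_1.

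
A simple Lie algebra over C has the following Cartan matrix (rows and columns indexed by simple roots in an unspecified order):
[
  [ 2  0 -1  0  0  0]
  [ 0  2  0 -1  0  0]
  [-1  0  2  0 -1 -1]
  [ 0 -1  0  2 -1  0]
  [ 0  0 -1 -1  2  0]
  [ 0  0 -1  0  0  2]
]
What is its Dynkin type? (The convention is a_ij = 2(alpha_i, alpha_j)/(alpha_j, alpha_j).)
The matrix has rank 6 with 2's on the diagonal. Reading the off-diagonal entries as Dynkin edges (a single edge where a_ij = a_ji = -1; a double or triple edge where a_ij * a_ji = 2 or 3), the diagram is a chain of 4 nodes with a fork of two nodes at one end (D_6). One simple-root ordering that puts it in standard form is (alpha_2, alpha_4, alpha_5, alpha_3, alpha_1, alpha_6). So the algebra is type D_6, i.e. so(12).

D6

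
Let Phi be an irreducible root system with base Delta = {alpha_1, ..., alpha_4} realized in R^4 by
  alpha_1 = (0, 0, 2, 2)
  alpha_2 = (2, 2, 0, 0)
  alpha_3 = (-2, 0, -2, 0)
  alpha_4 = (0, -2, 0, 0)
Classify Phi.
B_4

Compute the Cartan integers a_ij = 2(alpha_i, alpha_j)/(alpha_j, alpha_j); the resulting 4x4 Cartan matrix is
[[2, 0, -1, 0], [0, 2, -1, -2], [-1, -1, 2, 0], [0, -1, 0, 2]].
The roots have two lengths (squared-length ratio 2:1); the short ones are alpha_{4}. The associated Dynkin diagram is a chain of 4 nodes with a double edge at one end; the terminal node there is the unique short simple root (B_4), so the type is B_4 (the algebra so(9)).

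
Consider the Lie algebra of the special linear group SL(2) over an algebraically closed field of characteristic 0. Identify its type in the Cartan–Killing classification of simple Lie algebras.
This is sl(2), which has dimension 2^2 - 1 = 3 and rank 2 - 1 = 1 (a Cartan subalgebra is the diagonal traceless matrices). In the classification of classical Lie algebras, the special linear algebra sl(n+1) has type A_n; here n = 1, so the Dynkin diagram is a chain of 1 nodes with single edges (A_1). Hence the type is A_1.

A_1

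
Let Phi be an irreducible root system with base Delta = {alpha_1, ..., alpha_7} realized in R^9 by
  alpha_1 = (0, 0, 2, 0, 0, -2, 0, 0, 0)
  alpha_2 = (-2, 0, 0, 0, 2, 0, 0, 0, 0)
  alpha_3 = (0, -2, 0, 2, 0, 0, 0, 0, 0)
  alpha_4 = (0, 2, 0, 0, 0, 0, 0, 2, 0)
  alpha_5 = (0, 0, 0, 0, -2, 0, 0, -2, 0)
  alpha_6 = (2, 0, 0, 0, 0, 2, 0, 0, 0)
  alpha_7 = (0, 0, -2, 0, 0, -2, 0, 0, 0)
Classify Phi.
Compute the Cartan integers a_ij = 2(alpha_i, alpha_j)/(alpha_j, alpha_j); the resulting 7x7 Cartan matrix is
[[2, 0, 0, 0, 0, -1, 0], [0, 2, 0, 0, -1, -1, 0], [0, 0, 2, -1, 0, 0, 0], [0, 0, -1, 2, -1, 0, 0], [0, -1, 0, -1, 2, 0, 0], [-1, -1, 0, 0, 0, 2, -1], [0, 0, 0, 0, 0, -1, 2]].
All simple roots have the same length, so the diagram is simply laced. The associated Dynkin diagram is a chain of 5 nodes with a fork of two nodes at one end (D_7), so the type is D_7 (the algebra so(14)).

type D_7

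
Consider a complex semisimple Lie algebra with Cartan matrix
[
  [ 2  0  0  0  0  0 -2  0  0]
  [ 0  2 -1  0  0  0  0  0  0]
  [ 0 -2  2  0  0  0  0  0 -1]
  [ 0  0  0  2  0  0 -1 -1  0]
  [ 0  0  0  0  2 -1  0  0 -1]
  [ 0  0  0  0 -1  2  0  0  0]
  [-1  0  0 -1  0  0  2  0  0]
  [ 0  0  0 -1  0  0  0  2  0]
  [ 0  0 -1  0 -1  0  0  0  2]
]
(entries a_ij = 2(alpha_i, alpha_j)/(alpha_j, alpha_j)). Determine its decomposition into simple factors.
The diagram associated to this matrix has two connected components: the simple roots {alpha_2, alpha_3, alpha_5, alpha_6, alpha_9} form a chain of 5 nodes with a double edge at one end; the terminal node there is the unique short simple root (B_5), and {alpha_1, alpha_4, alpha_7, alpha_8} form a chain of 4 nodes with a double edge at one end; the terminal node there is the unique long simple root (C_4). A semisimple Lie algebra decomposes uniquely as the direct sum of simple ideals, one per connected component of its Dynkin diagram, so g ≅ B_5 ⊕ C_4 (dimension 55 + 36 = 91).

B5 + C4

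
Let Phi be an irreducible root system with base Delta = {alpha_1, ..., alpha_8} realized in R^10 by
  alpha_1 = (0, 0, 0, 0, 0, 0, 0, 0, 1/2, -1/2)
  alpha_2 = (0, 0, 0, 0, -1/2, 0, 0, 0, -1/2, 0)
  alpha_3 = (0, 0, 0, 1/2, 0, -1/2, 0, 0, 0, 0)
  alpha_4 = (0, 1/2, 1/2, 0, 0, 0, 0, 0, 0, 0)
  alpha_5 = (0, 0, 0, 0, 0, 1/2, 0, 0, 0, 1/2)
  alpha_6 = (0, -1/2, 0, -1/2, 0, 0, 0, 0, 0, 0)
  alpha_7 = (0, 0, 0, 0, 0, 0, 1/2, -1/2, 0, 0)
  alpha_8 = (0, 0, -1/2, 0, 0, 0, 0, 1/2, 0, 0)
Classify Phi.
A8

Compute the Cartan integers a_ij = 2(alpha_i, alpha_j)/(alpha_j, alpha_j); the resulting 8x8 Cartan matrix is
[[2, -1, 0, 0, -1, 0, 0, 0], [-1, 2, 0, 0, 0, 0, 0, 0], [0, 0, 2, 0, -1, -1, 0, 0], [0, 0, 0, 2, 0, -1, 0, -1], [-1, 0, -1, 0, 2, 0, 0, 0], [0, 0, -1, -1, 0, 2, 0, 0], [0, 0, 0, 0, 0, 0, 2, -1], [0, 0, 0, -1, 0, 0, -1, 2]].
All simple roots have the same length, so the diagram is simply laced. The associated Dynkin diagram is a chain of 8 nodes with single edges (A_8), so the type is A_8 (the algebra sl(9)).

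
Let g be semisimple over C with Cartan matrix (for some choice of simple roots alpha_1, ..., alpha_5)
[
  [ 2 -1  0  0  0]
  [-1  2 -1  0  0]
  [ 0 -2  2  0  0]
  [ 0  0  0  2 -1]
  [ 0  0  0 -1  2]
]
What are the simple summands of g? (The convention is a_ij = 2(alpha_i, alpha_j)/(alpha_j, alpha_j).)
A_2 (sl(3)) ⊕ C_3 (sp(6))

The diagram associated to this matrix has two connected components: the simple roots {alpha_4, alpha_5} form a chain of 2 nodes with single edges (A_2), and {alpha_1, alpha_2, alpha_3} form a chain of 3 nodes with a double edge at one end; the terminal node there is the unique long simple root (C_3). A semisimple Lie algebra decomposes uniquely as the direct sum of simple ideals, one per connected component of its Dynkin diagram, so g ≅ A_2 ⊕ C_3 (dimension 8 + 21 = 29).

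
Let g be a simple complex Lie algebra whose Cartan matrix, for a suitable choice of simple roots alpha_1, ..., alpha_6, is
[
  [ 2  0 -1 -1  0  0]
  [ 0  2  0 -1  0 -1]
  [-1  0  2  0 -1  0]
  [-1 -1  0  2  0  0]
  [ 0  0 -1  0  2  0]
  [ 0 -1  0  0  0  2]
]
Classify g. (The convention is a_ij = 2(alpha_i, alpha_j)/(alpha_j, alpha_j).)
A6

The matrix has rank 6 with 2's on the diagonal. Reading the off-diagonal entries as Dynkin edges (a single edge where a_ij = a_ji = -1; a double or triple edge where a_ij * a_ji = 2 or 3), the diagram is a chain of 6 nodes with single edges (A_6). One simple-root ordering that puts it in standard form is (alpha_6, alpha_2, alpha_4, alpha_1, alpha_3, alpha_5). So the algebra is type A_6, i.e. sl(7).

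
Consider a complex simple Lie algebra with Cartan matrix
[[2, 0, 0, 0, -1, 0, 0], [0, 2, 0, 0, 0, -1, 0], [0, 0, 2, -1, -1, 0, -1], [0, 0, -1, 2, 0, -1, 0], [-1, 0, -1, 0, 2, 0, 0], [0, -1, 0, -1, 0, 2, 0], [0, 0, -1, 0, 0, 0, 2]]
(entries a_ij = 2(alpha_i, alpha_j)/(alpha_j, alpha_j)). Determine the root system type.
The matrix has rank 7 with 2's on the diagonal. Reading the off-diagonal entries as Dynkin edges (a single edge where a_ij = a_ji = -1; a double or triple edge where a_ij * a_ji = 2 or 3), the diagram is a chain of 6 nodes with one extra node attached to the third node from one end (E_7). One simple-root ordering that puts it in standard form is (alpha_1, alpha_7, alpha_5, alpha_3, alpha_4, alpha_6, alpha_2). So the algebra is type E_7.

E7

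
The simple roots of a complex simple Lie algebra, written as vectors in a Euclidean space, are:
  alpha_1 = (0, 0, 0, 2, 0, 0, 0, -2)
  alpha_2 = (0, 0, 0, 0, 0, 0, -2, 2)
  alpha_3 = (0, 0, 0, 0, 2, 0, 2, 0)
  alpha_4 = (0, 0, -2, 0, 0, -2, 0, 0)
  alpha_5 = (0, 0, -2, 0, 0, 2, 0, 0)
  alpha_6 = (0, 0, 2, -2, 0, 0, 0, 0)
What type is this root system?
Compute the Cartan integers a_ij = 2(alpha_i, alpha_j)/(alpha_j, alpha_j); the resulting 6x6 Cartan matrix is
[[2, -1, 0, 0, 0, -1], [-1, 2, -1, 0, 0, 0], [0, -1, 2, 0, 0, 0], [0, 0, 0, 2, 0, -1], [0, 0, 0, 0, 2, -1], [-1, 0, 0, -1, -1, 2]].
All simple roots have the same length, so the diagram is simply laced. The associated Dynkin diagram is a chain of 4 nodes with a fork of two nodes at one end (D_6), so the type is D_6 (the algebra so(12)).

D6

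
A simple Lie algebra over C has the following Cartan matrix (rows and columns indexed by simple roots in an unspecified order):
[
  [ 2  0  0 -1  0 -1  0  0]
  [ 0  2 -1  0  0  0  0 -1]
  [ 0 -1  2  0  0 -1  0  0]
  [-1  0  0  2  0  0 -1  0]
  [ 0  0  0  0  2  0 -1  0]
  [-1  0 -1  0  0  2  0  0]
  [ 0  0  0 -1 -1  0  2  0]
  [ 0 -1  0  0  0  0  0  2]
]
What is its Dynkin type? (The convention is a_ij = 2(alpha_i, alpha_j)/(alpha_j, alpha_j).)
The matrix has rank 8 with 2's on the diagonal. Reading the off-diagonal entries as Dynkin edges (a single edge where a_ij = a_ji = -1; a double or triple edge where a_ij * a_ji = 2 or 3), the diagram is a chain of 8 nodes with single edges (A_8). One simple-root ordering that puts it in standard form is (alpha_8, alpha_2, alpha_3, alpha_6, alpha_1, alpha_4, alpha_7, alpha_5). So the algebra is type A_8, i.e. sl(9).

A_8 (sl(9))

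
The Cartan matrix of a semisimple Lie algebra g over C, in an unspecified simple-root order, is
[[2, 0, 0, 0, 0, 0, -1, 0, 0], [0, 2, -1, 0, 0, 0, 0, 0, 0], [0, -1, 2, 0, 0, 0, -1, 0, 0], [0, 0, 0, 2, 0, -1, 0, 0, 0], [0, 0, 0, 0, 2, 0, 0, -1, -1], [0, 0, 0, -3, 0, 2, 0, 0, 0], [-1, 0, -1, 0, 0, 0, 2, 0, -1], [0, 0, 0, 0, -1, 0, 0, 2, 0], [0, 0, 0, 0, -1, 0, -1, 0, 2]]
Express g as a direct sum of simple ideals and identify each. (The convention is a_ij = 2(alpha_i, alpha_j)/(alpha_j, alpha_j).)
type E_7 ⊕ type G_2

The diagram associated to this matrix has two connected components: the simple roots {alpha_1, alpha_2, alpha_3, alpha_5, alpha_7, alpha_8, alpha_9} form a chain of 6 nodes with one extra node attached to the third node from one end (E_7), and {alpha_4, alpha_6} form two nodes joined by a triple edge (G_2). A semisimple Lie algebra decomposes uniquely as the direct sum of simple ideals, one per connected component of its Dynkin diagram, so g ≅ E_7 ⊕ G_2 (dimension 133 + 14 = 147).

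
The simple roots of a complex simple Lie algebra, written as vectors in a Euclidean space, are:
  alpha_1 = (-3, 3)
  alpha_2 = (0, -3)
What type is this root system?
Compute the Cartan integers a_ij = 2(alpha_i, alpha_j)/(alpha_j, alpha_j); the resulting 2x2 Cartan matrix is
[[2, -2], [-1, 2]].
The roots have two lengths (squared-length ratio 2:1); the short ones are alpha_{2}. The associated Dynkin diagram is a chain of 2 nodes with a double edge at one end; the terminal node there is the unique short simple root (B_2), so the type is B_2 (the algebra so(5)).

B_2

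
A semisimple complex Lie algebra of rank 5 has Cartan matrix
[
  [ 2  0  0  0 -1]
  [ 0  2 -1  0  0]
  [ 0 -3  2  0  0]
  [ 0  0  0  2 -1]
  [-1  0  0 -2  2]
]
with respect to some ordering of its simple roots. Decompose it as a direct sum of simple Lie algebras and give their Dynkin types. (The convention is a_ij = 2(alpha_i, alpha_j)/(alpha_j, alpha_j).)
B_3 (so(7)) + G_2

The diagram associated to this matrix has two connected components: the simple roots {alpha_1, alpha_4, alpha_5} form a chain of 3 nodes with a double edge at one end; the terminal node there is the unique short simple root (B_3), and {alpha_2, alpha_3} form two nodes joined by a triple edge (G_2). A semisimple Lie algebra decomposes uniquely as the direct sum of simple ideals, one per connected component of its Dynkin diagram, so g ≅ B_3 ⊕ G_2 (dimension 21 + 14 = 35).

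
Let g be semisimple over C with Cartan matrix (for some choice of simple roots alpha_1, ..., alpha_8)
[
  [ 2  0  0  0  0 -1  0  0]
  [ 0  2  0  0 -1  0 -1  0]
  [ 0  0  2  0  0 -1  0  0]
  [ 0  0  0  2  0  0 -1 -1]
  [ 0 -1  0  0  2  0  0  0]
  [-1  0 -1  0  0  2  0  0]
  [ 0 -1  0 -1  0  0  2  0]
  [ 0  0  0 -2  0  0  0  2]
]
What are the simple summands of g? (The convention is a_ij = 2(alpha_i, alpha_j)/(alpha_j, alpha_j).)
A_3 ⊕ C_5

The diagram associated to this matrix has two connected components: the simple roots {alpha_1, alpha_3, alpha_6} form a chain of 3 nodes with single edges (A_3), and {alpha_2, alpha_4, alpha_5, alpha_7, alpha_8} form a chain of 5 nodes with a double edge at one end; the terminal node there is the unique long simple root (C_5). A semisimple Lie algebra decomposes uniquely as the direct sum of simple ideals, one per connected component of its Dynkin diagram, so g ≅ A_3 ⊕ C_5 (dimension 15 + 55 = 70).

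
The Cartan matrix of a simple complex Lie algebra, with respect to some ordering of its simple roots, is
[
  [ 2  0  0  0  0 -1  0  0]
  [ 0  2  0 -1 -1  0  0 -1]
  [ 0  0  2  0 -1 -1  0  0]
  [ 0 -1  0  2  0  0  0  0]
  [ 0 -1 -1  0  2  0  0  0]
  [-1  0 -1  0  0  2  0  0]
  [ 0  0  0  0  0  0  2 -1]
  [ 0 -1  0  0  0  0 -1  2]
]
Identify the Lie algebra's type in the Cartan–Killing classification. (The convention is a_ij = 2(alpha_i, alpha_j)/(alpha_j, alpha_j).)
E_8

The matrix has rank 8 with 2's on the diagonal. Reading the off-diagonal entries as Dynkin edges (a single edge where a_ij = a_ji = -1; a double or triple edge where a_ij * a_ji = 2 or 3), the diagram is a chain of 7 nodes with one extra node attached to the third node from one end (E_8). One simple-root ordering that puts it in standard form is (alpha_7, alpha_4, alpha_8, alpha_2, alpha_5, alpha_3, alpha_6, alpha_1). So the algebra is type E_8.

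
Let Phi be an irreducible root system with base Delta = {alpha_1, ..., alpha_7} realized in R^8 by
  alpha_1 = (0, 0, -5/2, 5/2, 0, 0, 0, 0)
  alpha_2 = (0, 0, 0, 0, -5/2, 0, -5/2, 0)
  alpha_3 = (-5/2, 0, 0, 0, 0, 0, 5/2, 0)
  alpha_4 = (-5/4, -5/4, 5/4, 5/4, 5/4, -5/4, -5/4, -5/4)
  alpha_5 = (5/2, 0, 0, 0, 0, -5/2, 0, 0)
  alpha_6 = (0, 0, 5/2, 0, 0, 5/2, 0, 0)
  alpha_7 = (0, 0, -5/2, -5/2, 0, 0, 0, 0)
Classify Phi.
Compute the Cartan integers a_ij = 2(alpha_i, alpha_j)/(alpha_j, alpha_j); the resulting 7x7 Cartan matrix is
[[2, 0, 0, 0, 0, -1, 0], [0, 2, -1, 0, 0, 0, 0], [0, -1, 2, 0, -1, 0, 0], [0, 0, 0, 2, 0, 0, -1], [0, 0, -1, 0, 2, -1, 0], [-1, 0, 0, 0, -1, 2, -1], [0, 0, 0, -1, 0, -1, 2]].
All simple roots have the same length, so the diagram is simply laced. The associated Dynkin diagram is a chain of 6 nodes with one extra node attached to the third node from one end (E_7), so the type is E_7.

E_7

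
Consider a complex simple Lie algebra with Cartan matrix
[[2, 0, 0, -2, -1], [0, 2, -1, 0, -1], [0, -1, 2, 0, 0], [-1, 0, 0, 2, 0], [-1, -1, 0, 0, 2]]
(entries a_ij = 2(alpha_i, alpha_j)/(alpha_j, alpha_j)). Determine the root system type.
B5

The matrix has rank 5 with 2's on the diagonal. Reading the off-diagonal entries as Dynkin edges (a single edge where a_ij = a_ji = -1; a double or triple edge where a_ij * a_ji = 2 or 3), the diagram is a chain of 5 nodes with a double edge at one end; the terminal node there is the unique short simple root (B_5). One simple-root ordering that puts it in standard form is (alpha_3, alpha_2, alpha_5, alpha_1, alpha_4). So the algebra is type B_5, i.e. so(11).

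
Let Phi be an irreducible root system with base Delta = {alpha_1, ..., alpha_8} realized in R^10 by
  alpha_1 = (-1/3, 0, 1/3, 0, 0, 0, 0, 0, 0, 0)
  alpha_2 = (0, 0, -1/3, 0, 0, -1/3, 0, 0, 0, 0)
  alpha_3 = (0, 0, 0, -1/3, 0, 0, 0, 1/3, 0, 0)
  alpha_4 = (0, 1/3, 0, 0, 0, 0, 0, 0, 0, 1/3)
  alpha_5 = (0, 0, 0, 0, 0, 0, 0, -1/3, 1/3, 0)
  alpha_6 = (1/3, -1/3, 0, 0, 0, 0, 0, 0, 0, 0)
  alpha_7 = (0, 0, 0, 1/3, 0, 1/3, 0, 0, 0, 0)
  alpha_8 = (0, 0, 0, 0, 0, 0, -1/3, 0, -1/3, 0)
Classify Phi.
A8

Compute the Cartan integers a_ij = 2(alpha_i, alpha_j)/(alpha_j, alpha_j); the resulting 8x8 Cartan matrix is
[[2, -1, 0, 0, 0, -1, 0, 0], [-1, 2, 0, 0, 0, 0, -1, 0], [0, 0, 2, 0, -1, 0, -1, 0], [0, 0, 0, 2, 0, -1, 0, 0], [0, 0, -1, 0, 2, 0, 0, -1], [-1, 0, 0, -1, 0, 2, 0, 0], [0, -1, -1, 0, 0, 0, 2, 0], [0, 0, 0, 0, -1, 0, 0, 2]].
All simple roots have the same length, so the diagram is simply laced. The associated Dynkin diagram is a chain of 8 nodes with single edges (A_8), so the type is A_8 (the algebra sl(9)).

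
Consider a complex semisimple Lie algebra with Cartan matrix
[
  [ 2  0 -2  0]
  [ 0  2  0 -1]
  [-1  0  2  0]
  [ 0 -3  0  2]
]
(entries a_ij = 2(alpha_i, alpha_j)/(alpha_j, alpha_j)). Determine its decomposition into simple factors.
B2 + G2

The diagram associated to this matrix has two connected components: the simple roots {alpha_1, alpha_3} form a chain of 2 nodes with a double edge at one end; the terminal node there is the unique short simple root (B_2), and {alpha_2, alpha_4} form two nodes joined by a triple edge (G_2). A semisimple Lie algebra decomposes uniquely as the direct sum of simple ideals, one per connected component of its Dynkin diagram, so g ≅ B_2 ⊕ G_2 (dimension 10 + 14 = 24).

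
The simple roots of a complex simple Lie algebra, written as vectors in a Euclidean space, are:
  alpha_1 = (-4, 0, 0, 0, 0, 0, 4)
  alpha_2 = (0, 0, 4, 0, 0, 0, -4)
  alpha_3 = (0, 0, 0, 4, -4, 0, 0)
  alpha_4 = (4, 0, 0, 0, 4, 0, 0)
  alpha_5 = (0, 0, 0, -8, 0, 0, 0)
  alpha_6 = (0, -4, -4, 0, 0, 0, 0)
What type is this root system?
C_6 (sp(12))

Compute the Cartan integers a_ij = 2(alpha_i, alpha_j)/(alpha_j, alpha_j); the resulting 6x6 Cartan matrix is
[[2, -1, 0, -1, 0, 0], [-1, 2, 0, 0, 0, -1], [0, 0, 2, -1, -1, 0], [-1, 0, -1, 2, 0, 0], [0, 0, -2, 0, 2, 0], [0, -1, 0, 0, 0, 2]].
The roots have two lengths (squared-length ratio 2:1); the short ones are alpha_{1,2,3,4,6}. The associated Dynkin diagram is a chain of 6 nodes with a double edge at one end; the terminal node there is the unique long simple root (C_6), so the type is C_6 (the algebra sp(12)).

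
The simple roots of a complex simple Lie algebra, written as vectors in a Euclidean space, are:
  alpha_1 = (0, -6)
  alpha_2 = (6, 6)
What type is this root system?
Compute the Cartan integers a_ij = 2(alpha_i, alpha_j)/(alpha_j, alpha_j); the resulting 2x2 Cartan matrix is
[[2, -1], [-2, 2]].
The roots have two lengths (squared-length ratio 2:1); the short ones are alpha_{1}. The associated Dynkin diagram is a chain of 2 nodes with a double edge at one end; the terminal node there is the unique short simple root (B_2), so the type is B_2 (the algebra so(5)).

B_2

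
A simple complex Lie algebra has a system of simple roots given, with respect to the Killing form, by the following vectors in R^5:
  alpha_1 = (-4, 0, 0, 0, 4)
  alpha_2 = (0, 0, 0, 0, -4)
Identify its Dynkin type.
Compute the Cartan integers a_ij = 2(alpha_i, alpha_j)/(alpha_j, alpha_j); the resulting 2x2 Cartan matrix is
[[2, -2], [-1, 2]].
The roots have two lengths (squared-length ratio 2:1); the short ones are alpha_{2}. The associated Dynkin diagram is a chain of 2 nodes with a double edge at one end; the terminal node there is the unique short simple root (B_2), so the type is B_2 (the algebra so(5)).

B_2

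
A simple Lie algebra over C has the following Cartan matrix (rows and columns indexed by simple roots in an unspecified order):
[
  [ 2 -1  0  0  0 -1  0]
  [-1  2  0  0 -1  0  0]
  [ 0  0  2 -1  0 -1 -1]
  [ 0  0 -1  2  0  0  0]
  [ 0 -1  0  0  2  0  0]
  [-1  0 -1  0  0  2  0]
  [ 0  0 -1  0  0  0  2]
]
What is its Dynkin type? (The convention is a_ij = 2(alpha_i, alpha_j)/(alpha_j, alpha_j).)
type D_7

The matrix has rank 7 with 2's on the diagonal. Reading the off-diagonal entries as Dynkin edges (a single edge where a_ij = a_ji = -1; a double or triple edge where a_ij * a_ji = 2 or 3), the diagram is a chain of 5 nodes with a fork of two nodes at one end (D_7). One simple-root ordering that puts it in standard form is (alpha_5, alpha_2, alpha_1, alpha_6, alpha_3, alpha_4, alpha_7). So the algebra is type D_7, i.e. so(14).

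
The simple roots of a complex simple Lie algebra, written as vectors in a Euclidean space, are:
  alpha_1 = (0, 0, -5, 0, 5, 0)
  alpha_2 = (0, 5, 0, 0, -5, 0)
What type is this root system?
A2

Compute the Cartan integers a_ij = 2(alpha_i, alpha_j)/(alpha_j, alpha_j); the resulting 2x2 Cartan matrix is
[[2, -1], [-1, 2]].
All simple roots have the same length, so the diagram is simply laced. The associated Dynkin diagram is a chain of 2 nodes with single edges (A_2), so the type is A_2 (the algebra sl(3)).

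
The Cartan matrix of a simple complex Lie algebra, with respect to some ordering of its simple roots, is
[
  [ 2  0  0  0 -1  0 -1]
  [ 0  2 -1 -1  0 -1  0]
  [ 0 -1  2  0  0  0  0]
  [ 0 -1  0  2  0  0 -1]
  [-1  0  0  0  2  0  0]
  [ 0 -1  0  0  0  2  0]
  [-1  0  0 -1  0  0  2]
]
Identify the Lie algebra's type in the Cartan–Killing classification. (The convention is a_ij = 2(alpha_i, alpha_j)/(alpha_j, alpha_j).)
The matrix has rank 7 with 2's on the diagonal. Reading the off-diagonal entries as Dynkin edges (a single edge where a_ij = a_ji = -1; a double or triple edge where a_ij * a_ji = 2 or 3), the diagram is a chain of 5 nodes with a fork of two nodes at one end (D_7). One simple-root ordering that puts it in standard form is (alpha_5, alpha_1, alpha_7, alpha_4, alpha_2, alpha_3, alpha_6). So the algebra is type D_7, i.e. so(14).

D_7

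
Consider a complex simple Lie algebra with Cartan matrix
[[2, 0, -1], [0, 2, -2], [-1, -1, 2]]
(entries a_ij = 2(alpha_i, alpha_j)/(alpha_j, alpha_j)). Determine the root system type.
C_3

The matrix has rank 3 with 2's on the diagonal. Reading the off-diagonal entries as Dynkin edges (a single edge where a_ij = a_ji = -1; a double or triple edge where a_ij * a_ji = 2 or 3), the diagram is a chain of 3 nodes with a double edge at one end; the terminal node there is the unique long simple root (C_3). One simple-root ordering that puts it in standard form is (alpha_1, alpha_3, alpha_2). So the algebra is type C_3, i.e. sp(6).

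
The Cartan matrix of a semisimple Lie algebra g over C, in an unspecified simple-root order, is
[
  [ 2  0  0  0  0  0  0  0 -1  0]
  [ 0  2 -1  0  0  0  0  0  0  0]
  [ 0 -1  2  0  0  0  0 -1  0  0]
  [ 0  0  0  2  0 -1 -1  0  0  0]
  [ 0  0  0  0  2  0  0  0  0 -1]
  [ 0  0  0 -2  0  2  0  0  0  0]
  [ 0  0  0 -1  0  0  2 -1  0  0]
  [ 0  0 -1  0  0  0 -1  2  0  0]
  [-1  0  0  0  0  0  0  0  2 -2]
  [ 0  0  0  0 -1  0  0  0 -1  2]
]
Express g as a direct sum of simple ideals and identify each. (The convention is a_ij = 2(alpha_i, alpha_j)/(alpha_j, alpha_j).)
type C_6 ⊕ type F_4

The diagram associated to this matrix has two connected components: the simple roots {alpha_2, alpha_3, alpha_4, alpha_6, alpha_7, alpha_8} form a chain of 6 nodes with a double edge at one end; the terminal node there is the unique long simple root (C_6), and {alpha_1, alpha_5, alpha_9, alpha_10} form a chain of 4 nodes with a double edge between the middle two (F_4). A semisimple Lie algebra decomposes uniquely as the direct sum of simple ideals, one per connected component of its Dynkin diagram, so g ≅ C_6 ⊕ F_4 (dimension 78 + 52 = 130).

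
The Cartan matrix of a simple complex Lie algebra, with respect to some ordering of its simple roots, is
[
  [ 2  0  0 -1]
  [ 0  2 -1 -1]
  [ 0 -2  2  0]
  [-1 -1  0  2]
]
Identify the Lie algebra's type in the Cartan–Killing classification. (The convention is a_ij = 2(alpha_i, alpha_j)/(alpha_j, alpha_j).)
The matrix has rank 4 with 2's on the diagonal. Reading the off-diagonal entries as Dynkin edges (a single edge where a_ij = a_ji = -1; a double or triple edge where a_ij * a_ji = 2 or 3), the diagram is a chain of 4 nodes with a double edge at one end; the terminal node there is the unique long simple root (C_4). One simple-root ordering that puts it in standard form is (alpha_1, alpha_4, alpha_2, alpha_3). So the algebra is type C_4, i.e. sp(8).

type C_4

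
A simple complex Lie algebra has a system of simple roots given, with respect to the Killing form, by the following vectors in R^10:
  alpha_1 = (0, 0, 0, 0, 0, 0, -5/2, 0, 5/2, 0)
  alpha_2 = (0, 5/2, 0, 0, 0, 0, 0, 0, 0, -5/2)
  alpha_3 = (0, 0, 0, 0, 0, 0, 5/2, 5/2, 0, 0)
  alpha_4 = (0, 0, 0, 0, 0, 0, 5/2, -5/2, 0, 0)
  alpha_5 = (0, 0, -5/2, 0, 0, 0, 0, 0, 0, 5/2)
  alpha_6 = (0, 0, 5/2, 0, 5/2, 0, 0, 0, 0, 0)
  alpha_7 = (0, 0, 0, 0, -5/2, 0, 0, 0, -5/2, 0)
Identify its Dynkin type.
Compute the Cartan integers a_ij = 2(alpha_i, alpha_j)/(alpha_j, alpha_j); the resulting 7x7 Cartan matrix is
[[2, 0, -1, -1, 0, 0, -1], [0, 2, 0, 0, -1, 0, 0], [-1, 0, 2, 0, 0, 0, 0], [-1, 0, 0, 2, 0, 0, 0], [0, -1, 0, 0, 2, -1, 0], [0, 0, 0, 0, -1, 2, -1], [-1, 0, 0, 0, 0, -1, 2]].
All simple roots have the same length, so the diagram is simply laced. The associated Dynkin diagram is a chain of 5 nodes with a fork of two nodes at one end (D_7), so the type is D_7 (the algebra so(14)).

D7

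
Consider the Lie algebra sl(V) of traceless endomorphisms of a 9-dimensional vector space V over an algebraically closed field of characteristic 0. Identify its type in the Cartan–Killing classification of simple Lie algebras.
This is sl(9), which has dimension 9^2 - 1 = 80 and rank 9 - 1 = 8 (a Cartan subalgebra is the diagonal traceless matrices). In the classification of classical Lie algebras, the special linear algebra sl(n+1) has type A_n; here n = 8, so the Dynkin diagram is a chain of 8 nodes with single edges (A_8). Hence the type is A_8.

A8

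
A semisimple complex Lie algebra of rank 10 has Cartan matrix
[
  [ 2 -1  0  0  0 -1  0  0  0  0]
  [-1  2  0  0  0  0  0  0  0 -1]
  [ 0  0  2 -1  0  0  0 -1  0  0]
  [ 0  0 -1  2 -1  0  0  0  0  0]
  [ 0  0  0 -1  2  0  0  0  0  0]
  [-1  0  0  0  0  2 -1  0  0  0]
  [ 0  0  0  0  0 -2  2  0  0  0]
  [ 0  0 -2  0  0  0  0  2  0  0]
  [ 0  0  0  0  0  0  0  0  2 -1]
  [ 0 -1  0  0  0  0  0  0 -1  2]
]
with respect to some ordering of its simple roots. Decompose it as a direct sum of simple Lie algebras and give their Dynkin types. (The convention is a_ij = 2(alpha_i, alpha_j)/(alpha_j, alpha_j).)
The diagram associated to this matrix has two connected components: the simple roots {alpha_3, alpha_4, alpha_5, alpha_8} form a chain of 4 nodes with a double edge at one end; the terminal node there is the unique long simple root (C_4), and {alpha_1, alpha_2, alpha_6, alpha_7, alpha_9, alpha_10} form a chain of 6 nodes with a double edge at one end; the terminal node there is the unique long simple root (C_6). A semisimple Lie algebra decomposes uniquely as the direct sum of simple ideals, one per connected component of its Dynkin diagram, so g ≅ C_4 ⊕ C_6 (dimension 36 + 78 = 114).

type C_4 + type C_6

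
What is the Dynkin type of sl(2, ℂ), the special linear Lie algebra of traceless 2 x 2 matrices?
A_1 (sl(2))

This is sl(2), which has dimension 2^2 - 1 = 3 and rank 2 - 1 = 1 (a Cartan subalgebra is the diagonal traceless matrices). In the classification of classical Lie algebras, the special linear algebra sl(n+1) has type A_n; here n = 1, so the Dynkin diagram is a chain of 1 nodes with single edges (A_1). Hence the type is A_1.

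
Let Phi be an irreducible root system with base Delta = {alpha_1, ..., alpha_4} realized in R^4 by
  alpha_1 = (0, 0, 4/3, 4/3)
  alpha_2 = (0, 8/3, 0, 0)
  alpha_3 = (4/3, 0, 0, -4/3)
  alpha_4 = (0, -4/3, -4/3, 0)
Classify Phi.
C4

Compute the Cartan integers a_ij = 2(alpha_i, alpha_j)/(alpha_j, alpha_j); the resulting 4x4 Cartan matrix is
[[2, 0, -1, -1], [0, 2, 0, -2], [-1, 0, 2, 0], [-1, -1, 0, 2]].
The roots have two lengths (squared-length ratio 2:1); the short ones are alpha_{1,3,4}. The associated Dynkin diagram is a chain of 4 nodes with a double edge at one end; the terminal node there is the unique long simple root (C_4), so the type is C_4 (the algebra sp(8)).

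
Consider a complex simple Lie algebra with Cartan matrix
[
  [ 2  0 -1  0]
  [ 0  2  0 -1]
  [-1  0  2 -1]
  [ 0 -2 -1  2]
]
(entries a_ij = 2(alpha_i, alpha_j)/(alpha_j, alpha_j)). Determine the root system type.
The matrix has rank 4 with 2's on the diagonal. Reading the off-diagonal entries as Dynkin edges (a single edge where a_ij = a_ji = -1; a double or triple edge where a_ij * a_ji = 2 or 3), the diagram is a chain of 4 nodes with a double edge at one end; the terminal node there is the unique short simple root (B_4). One simple-root ordering that puts it in standard form is (alpha_1, alpha_3, alpha_4, alpha_2). So the algebra is type B_4, i.e. so(9).

B4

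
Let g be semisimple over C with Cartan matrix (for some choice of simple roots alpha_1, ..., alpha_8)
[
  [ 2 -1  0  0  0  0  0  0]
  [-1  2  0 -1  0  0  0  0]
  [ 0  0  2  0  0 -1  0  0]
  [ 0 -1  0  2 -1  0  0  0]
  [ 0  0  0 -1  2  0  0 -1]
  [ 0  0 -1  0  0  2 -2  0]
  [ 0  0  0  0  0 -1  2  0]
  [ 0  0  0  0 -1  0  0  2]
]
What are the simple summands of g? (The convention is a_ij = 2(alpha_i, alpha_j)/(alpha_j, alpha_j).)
The diagram associated to this matrix has two connected components: the simple roots {alpha_1, alpha_2, alpha_4, alpha_5, alpha_8} form a chain of 5 nodes with single edges (A_5), and {alpha_3, alpha_6, alpha_7} form a chain of 3 nodes with a double edge at one end; the terminal node there is the unique short simple root (B_3). A semisimple Lie algebra decomposes uniquely as the direct sum of simple ideals, one per connected component of its Dynkin diagram, so g ≅ A_5 ⊕ B_3 (dimension 35 + 21 = 56).

A_5 ⊕ B_3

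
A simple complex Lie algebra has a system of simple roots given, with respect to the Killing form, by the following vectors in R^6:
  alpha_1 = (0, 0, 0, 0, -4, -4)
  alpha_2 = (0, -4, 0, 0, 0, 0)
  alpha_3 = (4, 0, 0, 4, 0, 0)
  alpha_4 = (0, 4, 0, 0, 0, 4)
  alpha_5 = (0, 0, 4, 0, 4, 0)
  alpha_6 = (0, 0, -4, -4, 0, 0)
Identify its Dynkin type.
Compute the Cartan integers a_ij = 2(alpha_i, alpha_j)/(alpha_j, alpha_j); the resulting 6x6 Cartan matrix is
[[2, 0, 0, -1, -1, 0], [0, 2, 0, -1, 0, 0], [0, 0, 2, 0, 0, -1], [-1, -2, 0, 2, 0, 0], [-1, 0, 0, 0, 2, -1], [0, 0, -1, 0, -1, 2]].
The roots have two lengths (squared-length ratio 2:1); the short ones are alpha_{2}. The associated Dynkin diagram is a chain of 6 nodes with a double edge at one end; the terminal node there is the unique short simple root (B_6), so the type is B_6 (the algebra so(13)).

B_6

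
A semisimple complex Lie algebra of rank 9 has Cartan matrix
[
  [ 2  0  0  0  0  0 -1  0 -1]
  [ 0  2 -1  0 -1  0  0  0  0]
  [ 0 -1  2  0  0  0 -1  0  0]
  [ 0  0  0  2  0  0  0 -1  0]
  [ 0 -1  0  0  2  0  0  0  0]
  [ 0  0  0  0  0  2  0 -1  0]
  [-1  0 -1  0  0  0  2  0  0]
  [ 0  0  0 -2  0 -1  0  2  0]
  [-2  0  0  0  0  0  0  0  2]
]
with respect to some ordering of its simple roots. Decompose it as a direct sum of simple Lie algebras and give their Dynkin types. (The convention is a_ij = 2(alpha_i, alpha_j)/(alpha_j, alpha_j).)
The diagram associated to this matrix has two connected components: the simple roots {alpha_4, alpha_6, alpha_8} form a chain of 3 nodes with a double edge at one end; the terminal node there is the unique short simple root (B_3), and {alpha_1, alpha_2, alpha_3, alpha_5, alpha_7, alpha_9} form a chain of 6 nodes with a double edge at one end; the terminal node there is the unique long simple root (C_6). A semisimple Lie algebra decomposes uniquely as the direct sum of simple ideals, one per connected component of its Dynkin diagram, so g ≅ B_3 ⊕ C_6 (dimension 21 + 78 = 99).

type B_3 + type C_6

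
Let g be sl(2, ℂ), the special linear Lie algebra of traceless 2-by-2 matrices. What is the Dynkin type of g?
This is sl(2), which has dimension 2^2 - 1 = 3 and rank 2 - 1 = 1 (a Cartan subalgebra is the diagonal traceless matrices). In the classification of classical Lie algebras, the special linear algebra sl(n+1) has type A_n; here n = 1, so the Dynkin diagram is a chain of 1 nodes with single edges (A_1). Hence the type is A_1.

A1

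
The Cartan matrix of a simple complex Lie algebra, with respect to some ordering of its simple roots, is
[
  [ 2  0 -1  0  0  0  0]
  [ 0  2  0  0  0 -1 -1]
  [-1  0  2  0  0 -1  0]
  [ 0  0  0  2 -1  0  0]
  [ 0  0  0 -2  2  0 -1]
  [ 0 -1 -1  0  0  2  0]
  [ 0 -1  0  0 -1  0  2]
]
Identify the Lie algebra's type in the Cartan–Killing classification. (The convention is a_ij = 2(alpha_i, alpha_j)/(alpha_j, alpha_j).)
type B_7

The matrix has rank 7 with 2's on the diagonal. Reading the off-diagonal entries as Dynkin edges (a single edge where a_ij = a_ji = -1; a double or triple edge where a_ij * a_ji = 2 or 3), the diagram is a chain of 7 nodes with a double edge at one end; the terminal node there is the unique short simple root (B_7). One simple-root ordering that puts it in standard form is (alpha_1, alpha_3, alpha_6, alpha_2, alpha_7, alpha_5, alpha_4). So the algebra is type B_7, i.e. so(15).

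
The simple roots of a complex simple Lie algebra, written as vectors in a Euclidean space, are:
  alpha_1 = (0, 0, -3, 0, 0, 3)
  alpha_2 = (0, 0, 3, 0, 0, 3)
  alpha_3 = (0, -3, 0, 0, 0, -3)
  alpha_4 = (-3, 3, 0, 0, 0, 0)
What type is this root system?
Compute the Cartan integers a_ij = 2(alpha_i, alpha_j)/(alpha_j, alpha_j); the resulting 4x4 Cartan matrix is
[[2, 0, -1, 0], [0, 2, -1, 0], [-1, -1, 2, -1], [0, 0, -1, 2]].
All simple roots have the same length, so the diagram is simply laced. The associated Dynkin diagram is a chain of 2 nodes with a fork of two nodes at one end (D_4), so the type is D_4 (the algebra so(8)).

D_4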